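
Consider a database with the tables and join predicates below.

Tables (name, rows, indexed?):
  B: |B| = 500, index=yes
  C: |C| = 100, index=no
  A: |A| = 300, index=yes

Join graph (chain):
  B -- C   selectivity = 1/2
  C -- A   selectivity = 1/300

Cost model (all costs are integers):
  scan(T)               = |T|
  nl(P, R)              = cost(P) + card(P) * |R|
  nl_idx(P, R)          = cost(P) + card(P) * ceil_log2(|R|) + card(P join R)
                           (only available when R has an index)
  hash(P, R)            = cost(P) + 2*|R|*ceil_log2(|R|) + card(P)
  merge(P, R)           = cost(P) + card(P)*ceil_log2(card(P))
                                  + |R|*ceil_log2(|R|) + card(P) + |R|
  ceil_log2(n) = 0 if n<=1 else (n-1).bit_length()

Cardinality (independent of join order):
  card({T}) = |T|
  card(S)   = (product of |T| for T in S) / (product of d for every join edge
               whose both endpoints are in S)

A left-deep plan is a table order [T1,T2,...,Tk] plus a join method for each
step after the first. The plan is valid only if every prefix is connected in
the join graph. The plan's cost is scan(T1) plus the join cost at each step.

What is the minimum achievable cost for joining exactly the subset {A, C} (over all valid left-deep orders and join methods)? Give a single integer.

1100

Selinger DP over subsets of {A,C}:
  {C}: scan cost=100, card=100
  {A}: scan cost=300, card=300
  {AC}: card=100; try (A,nl_idx)→1100, (C,hash)→2000, (A,merge)→3900, (C,merge)→4100, (A,hash)→5600, (A,nl)→30100 …(+1); best=1100 via (A,nl_idx)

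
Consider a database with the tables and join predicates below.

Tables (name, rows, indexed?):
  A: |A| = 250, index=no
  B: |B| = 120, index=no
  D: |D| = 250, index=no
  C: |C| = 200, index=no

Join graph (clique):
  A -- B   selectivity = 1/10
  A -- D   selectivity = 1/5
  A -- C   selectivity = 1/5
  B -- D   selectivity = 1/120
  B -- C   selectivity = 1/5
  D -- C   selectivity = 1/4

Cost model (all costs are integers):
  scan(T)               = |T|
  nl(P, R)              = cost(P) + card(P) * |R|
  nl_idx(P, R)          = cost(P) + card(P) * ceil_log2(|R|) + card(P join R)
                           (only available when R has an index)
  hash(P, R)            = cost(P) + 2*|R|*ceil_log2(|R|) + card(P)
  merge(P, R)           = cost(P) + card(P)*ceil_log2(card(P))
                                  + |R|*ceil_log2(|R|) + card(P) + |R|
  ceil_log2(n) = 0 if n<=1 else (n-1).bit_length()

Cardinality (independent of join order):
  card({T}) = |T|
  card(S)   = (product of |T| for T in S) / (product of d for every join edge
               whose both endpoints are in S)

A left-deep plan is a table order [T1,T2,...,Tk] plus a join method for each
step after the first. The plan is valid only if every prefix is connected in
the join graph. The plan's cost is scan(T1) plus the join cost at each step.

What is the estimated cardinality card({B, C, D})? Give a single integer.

2500

Tables in S: B(120), C(200), D(250)
Edges inside S: B-D(d=120), B-C(d=5), D-C(d=4)
numerator = 120 * 200 * 250 = 6000000
denominator = 120 * 5 * 4 = 2400
card(S) = 6000000 / 2400 = 2500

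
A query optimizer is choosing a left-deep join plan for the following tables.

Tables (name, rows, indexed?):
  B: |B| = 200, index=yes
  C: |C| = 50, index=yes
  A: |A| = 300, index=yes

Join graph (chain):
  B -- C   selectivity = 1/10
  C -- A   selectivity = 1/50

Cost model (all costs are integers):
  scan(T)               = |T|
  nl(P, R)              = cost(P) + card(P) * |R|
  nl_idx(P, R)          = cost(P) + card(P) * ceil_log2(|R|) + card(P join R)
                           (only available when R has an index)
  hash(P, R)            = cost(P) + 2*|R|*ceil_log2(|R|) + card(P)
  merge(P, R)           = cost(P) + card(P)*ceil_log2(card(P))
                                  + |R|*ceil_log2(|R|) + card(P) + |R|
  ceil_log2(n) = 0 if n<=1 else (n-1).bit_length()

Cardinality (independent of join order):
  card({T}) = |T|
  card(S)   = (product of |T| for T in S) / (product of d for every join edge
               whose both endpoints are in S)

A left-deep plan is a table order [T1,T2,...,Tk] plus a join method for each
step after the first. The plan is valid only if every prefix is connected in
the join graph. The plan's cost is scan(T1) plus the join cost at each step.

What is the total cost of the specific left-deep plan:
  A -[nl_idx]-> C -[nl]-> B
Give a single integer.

62400

step 1: scan A: cost=300, card=300
step 2: join C via nl_idx
    card(P join C) = 300*50/(50) = 300
    cost = 300 + 300*6 + 300 = 2400
step 3: join B via nl
    card(P join B) = 300*200/(10) = 6000
    cost = 2400 + 300*200 = 62400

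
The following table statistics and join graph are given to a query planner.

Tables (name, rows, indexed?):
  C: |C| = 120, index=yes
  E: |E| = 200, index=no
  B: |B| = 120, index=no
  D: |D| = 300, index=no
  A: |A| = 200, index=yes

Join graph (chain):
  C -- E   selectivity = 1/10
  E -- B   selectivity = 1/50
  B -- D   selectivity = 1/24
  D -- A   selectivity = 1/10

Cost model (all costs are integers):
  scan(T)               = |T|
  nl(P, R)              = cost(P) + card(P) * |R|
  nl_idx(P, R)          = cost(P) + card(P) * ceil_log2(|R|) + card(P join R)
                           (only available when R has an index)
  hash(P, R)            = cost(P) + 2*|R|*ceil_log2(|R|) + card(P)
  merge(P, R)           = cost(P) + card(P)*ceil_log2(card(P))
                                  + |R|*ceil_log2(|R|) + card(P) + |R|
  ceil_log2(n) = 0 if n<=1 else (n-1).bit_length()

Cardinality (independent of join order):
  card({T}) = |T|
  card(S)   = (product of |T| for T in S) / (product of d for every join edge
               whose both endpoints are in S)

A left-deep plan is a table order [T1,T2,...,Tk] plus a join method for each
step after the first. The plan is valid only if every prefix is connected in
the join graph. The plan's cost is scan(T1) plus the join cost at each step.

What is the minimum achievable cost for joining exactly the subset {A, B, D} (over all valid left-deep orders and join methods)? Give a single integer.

6980

Selinger DP over subsets of {A,B,D}:
  {B}: scan cost=120, card=120
  {D}: scan cost=300, card=300
  {A}: scan cost=200, card=200
  {BD}: card=1500; try (B,hash)→2280, (D,merge)→4080, (B,merge)→4260, (D,hash)→5640, (D,nl)→36120, (B,nl)→36300; best=2280 via (B,hash)
  {AD}: card=6000; try (A,hash)→3800, (D,merge)→5000, (A,merge)→5100, (D,hash)→5800, (A,nl_idx)→8700, (D,nl)→60200 …(+1); best=3800 via (A,hash)
  {ABD}: card=30000; try (A,hash)→6980, (B,hash)→11480, (A,merge)→22080, (A,nl_idx)→44280, (B,merge)→88760, (A,nl)→302280 …(+1); best=6980 via (A,hash)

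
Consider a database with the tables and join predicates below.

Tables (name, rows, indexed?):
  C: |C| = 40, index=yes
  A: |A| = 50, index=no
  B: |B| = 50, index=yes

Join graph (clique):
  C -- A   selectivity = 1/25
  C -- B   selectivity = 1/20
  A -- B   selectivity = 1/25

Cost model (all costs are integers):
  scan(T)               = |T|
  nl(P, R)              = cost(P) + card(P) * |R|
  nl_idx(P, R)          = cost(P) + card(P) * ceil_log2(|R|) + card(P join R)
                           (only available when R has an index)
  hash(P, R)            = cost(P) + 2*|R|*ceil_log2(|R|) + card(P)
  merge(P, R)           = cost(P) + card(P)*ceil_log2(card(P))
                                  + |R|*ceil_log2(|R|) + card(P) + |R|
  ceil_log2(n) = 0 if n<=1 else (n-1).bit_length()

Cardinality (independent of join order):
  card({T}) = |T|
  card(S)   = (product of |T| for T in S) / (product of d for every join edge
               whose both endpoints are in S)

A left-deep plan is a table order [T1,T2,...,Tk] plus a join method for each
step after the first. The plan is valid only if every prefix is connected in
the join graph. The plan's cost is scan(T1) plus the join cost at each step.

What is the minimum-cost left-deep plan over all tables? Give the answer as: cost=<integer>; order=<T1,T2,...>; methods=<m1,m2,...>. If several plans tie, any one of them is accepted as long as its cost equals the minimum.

cost=918; order=A,C,B; methods=nl_idx,nl_idx

Selinger DP (subsets sized 1..n):
  {C}: scan cost=40, card=40
  {A}: scan cost=50, card=50
  {B}: scan cost=50, card=50
  {AC}: card=80; try (C,nl_idx)→430, (C,hash)→580, (A,merge)→670, (C,merge)→680, (A,hash)→680, (A,nl)→2040 …(+1); best=430 via (C,nl_idx)
  {BC}: card=100; try (B,nl_idx)→380, (C,nl_idx)→450, (C,hash)→580, (B,merge)→670, (C,merge)→680, (B,hash)→680 …(+2); best=380 via (B,nl_idx)
  {AB}: card=100; try (B,nl_idx)→450, (B,hash)→700, (A,hash)→700, (B,merge)→750, (A,merge)→750, (B,nl)→2550 …(+1); best=450 via (B,nl_idx)
  {ABC}: card=8; try (B,nl_idx)→918, (C,hash)→1030, (C,nl_idx)→1058, (A,hash)→1080, (B,hash)→1110, (B,merge)→1420 …(+5); best=918 via (B,nl_idx)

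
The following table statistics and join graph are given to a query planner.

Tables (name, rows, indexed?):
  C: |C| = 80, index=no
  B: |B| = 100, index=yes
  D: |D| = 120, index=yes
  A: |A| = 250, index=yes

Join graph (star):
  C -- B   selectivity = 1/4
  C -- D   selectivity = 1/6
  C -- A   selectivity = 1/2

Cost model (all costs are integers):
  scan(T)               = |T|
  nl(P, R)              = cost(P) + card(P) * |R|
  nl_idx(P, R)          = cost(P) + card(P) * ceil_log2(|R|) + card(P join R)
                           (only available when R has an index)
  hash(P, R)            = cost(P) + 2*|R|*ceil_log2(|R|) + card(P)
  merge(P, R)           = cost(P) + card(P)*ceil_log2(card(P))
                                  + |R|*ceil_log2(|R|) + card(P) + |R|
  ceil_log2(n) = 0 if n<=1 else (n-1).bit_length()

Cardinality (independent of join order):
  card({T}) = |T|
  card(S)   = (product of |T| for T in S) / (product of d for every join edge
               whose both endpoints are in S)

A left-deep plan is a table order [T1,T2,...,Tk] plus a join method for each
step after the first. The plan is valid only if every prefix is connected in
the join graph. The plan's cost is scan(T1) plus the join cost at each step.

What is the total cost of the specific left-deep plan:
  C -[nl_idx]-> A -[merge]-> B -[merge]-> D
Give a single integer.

step 1: scan C: cost=80, card=80
step 2: join A via nl_idx
    card(P join A) = 80*250/(2) = 10000
    cost = 80 + 80*8 + 10000 = 10720
step 3: join B via merge
    card(P join B) = 10000*100/(4) = 250000
    cost = 10720 + 10000*14 + 100*7 + 10000 + 100 = 161520
step 4: join D via merge
    card(P join D) = 250000*120/(6) = 5000000
    cost = 161520 + 250000*18 + 120*7 + 250000 + 120 = 4912480

4912480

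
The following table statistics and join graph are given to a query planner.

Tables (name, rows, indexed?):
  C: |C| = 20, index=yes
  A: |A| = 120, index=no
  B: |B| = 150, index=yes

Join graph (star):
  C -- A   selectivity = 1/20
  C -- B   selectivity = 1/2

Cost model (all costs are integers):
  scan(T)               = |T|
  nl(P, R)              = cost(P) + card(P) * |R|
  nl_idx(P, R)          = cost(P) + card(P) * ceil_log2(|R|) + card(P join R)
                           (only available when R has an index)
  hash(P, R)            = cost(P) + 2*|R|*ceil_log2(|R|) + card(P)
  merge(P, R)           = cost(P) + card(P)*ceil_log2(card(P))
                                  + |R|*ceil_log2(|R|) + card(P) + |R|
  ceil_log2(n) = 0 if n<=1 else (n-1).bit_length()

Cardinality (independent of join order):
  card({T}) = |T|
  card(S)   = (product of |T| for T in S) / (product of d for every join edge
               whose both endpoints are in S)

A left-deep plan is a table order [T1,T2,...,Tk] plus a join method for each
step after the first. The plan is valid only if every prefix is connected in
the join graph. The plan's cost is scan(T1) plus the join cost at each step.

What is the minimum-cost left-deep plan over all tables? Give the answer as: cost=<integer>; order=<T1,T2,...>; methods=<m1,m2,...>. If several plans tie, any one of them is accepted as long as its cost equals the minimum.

cost=2750; order=A,C,B; methods=hash,merge

Selinger DP (subsets sized 1..n):
  {C}: scan cost=20, card=20
  {A}: scan cost=120, card=120
  {B}: scan cost=150, card=150
  {AC}: card=120; try (C,hash)→440, (C,nl_idx)→840, (A,merge)→1100, (C,merge)→1200, (A,hash)→1720, (A,nl)→2420 …(+1); best=440 via (C,hash)
  {BC}: card=1500; try (C,hash)→500, (B,merge)→1490, (C,merge)→1620, (B,nl_idx)→1680, (C,nl_idx)→2400, (B,hash)→2440 …(+2); best=500 via (C,hash)
  {ABC}: card=9000; try (B,merge)→2750, (B,hash)→2960, (A,hash)→3680, (B,nl_idx)→10400, (B,nl)→18440, (A,merge)→19460 …(+1); best=2750 via (B,merge)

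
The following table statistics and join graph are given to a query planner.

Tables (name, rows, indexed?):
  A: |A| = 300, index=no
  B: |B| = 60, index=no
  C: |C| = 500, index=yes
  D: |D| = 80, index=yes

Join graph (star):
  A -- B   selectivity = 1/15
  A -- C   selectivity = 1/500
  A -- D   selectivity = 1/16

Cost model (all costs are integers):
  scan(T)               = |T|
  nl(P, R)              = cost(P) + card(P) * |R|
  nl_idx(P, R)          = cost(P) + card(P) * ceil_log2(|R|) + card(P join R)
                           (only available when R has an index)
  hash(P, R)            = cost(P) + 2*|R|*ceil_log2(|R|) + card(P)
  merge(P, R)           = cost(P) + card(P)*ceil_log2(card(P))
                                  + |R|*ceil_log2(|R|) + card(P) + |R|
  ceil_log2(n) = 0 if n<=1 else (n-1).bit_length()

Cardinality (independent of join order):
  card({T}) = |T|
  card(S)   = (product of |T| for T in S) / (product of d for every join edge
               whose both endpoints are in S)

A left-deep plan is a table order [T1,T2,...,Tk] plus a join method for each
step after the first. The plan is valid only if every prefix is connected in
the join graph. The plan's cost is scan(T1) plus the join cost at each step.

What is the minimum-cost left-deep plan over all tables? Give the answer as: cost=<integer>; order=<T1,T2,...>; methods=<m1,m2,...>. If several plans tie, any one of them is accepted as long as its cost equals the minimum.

cost=6640; order=A,C,B,D; methods=nl_idx,hash,hash

Selinger DP (subsets sized 1..n):
  {A}: scan cost=300, card=300
  {B}: scan cost=60, card=60
  {C}: scan cost=500, card=500
  {D}: scan cost=80, card=80
  {AB}: card=1200; try (B,hash)→1320, (A,merge)→3480, (B,merge)→3720, (A,hash)→5520, (A,nl)→18060, (B,nl)→18300; best=1320 via (B,hash)
  {AC}: card=300; try (C,nl_idx)→3300, (A,hash)→6400, (C,merge)→8300, (A,merge)→8500, (C,hash)→9600, (C,nl)→150300 …(+1); best=3300 via (C,nl_idx)
  {AD}: card=1500; try (D,hash)→1720, (A,merge)→3720, (D,nl_idx)→3900, (D,merge)→3940, (A,hash)→5560, (A,nl)→24080 …(+1); best=1720 via (D,hash)
  {ABC}: card=1200; try (B,hash)→4320, (B,merge)→6720, (C,hash)→11520, (C,nl_idx)→13320, (C,merge)→20720, (B,nl)→21300 …(+1); best=4320 via (B,hash)
  {ABD}: card=6000; try (D,hash)→3640, (B,hash)→3940, (D,nl_idx)→15720, (D,merge)→16360, (B,merge)→20140, (B,nl)→91720 …(+1); best=3640 via (D,hash)
  {ACD}: card=1500; try (D,hash)→4720, (D,nl_idx)→6900, (D,merge)→6940, (C,hash)→12220, (C,nl_idx)→16720, (C,merge)→24720 …(+2); best=4720 via (D,hash)
  {ABCD}: card=6000; try (D,hash)→6640, (B,hash)→6940, (C,hash)→18640, (D,nl_idx)→18720, (D,merge)→19360, (B,merge)→23140 …(+5); best=6640 via (D,hash)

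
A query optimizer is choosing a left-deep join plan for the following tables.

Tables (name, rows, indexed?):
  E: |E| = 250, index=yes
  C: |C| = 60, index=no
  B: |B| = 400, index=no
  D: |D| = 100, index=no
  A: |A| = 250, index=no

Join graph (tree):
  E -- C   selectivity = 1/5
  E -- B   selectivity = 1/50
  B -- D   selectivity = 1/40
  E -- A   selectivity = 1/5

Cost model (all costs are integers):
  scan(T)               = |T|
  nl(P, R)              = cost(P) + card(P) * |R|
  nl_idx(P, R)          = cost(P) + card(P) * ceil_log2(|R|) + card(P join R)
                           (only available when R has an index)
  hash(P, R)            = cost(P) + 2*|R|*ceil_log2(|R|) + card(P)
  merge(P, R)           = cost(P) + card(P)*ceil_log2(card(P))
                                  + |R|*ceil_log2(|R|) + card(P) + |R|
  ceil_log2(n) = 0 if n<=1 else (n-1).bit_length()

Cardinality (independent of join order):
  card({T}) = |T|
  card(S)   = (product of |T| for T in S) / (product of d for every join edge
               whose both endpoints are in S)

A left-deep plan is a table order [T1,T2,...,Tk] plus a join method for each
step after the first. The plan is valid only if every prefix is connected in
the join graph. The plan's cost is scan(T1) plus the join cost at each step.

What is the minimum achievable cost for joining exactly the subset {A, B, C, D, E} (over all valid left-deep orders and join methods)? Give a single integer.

76920

Selinger DP over subsets of {A,B,C,D,E}:
  {E}: scan cost=250, card=250
  {C}: scan cost=60, card=60
  {B}: scan cost=400, card=400
  {D}: scan cost=100, card=100
  {A}: scan cost=250, card=250
  {CE}: card=3000; try (C,hash)→1220, (E,merge)→2730, (C,merge)→2920, (E,nl_idx)→3540, (E,hash)→4120, (E,nl)→15060 …(+1); best=1220 via (C,hash)
  {BE}: card=2000; try (E,hash)→4800, (E,nl_idx)→5600, (B,merge)→6500, (E,merge)→6650, (B,hash)→7700, (B,nl)→100250 …(+1); best=4800 via (E,hash)
  {AE}: card=12500; try (E,hash)→4500, (A,hash)→4500, (E,merge)→4750, (A,merge)→4750, (E,nl_idx)→14750, (E,nl)→62750 …(+1); best=4500 via (E,hash)
  {BD}: card=1000; try (D,hash)→2200, (B,merge)→4900, (D,merge)→5200, (B,hash)→7400, (B,nl)→40100, (D,nl)→40400; best=2200 via (D,hash)
  {BCE}: card=24000; try (C,hash)→7520, (B,hash)→11420, (C,merge)→29220, (B,merge)→44220, (C,nl)→124800, (B,nl)→1201220; best=7520 via (C,hash)
  {ACE}: card=150000; try (A,hash)→8220, (C,hash)→17720, (A,merge)→42470, (C,merge)→192420, (A,nl)→751220, (C,nl)→754500; best=8220 via (A,hash)
  {BDE}: card=5000; try (E,hash)→7200, (D,hash)→8200, (E,nl_idx)→15200, (E,merge)→15450, (D,merge)→29600, (D,nl)→204800 …(+1); best=7200 via (E,hash)
  {ABE}: card=100000; try (A,hash)→10800, (B,hash)→24200, (A,merge)→31050, (B,merge)→196000, (A,nl)→504800, (B,nl)→5004500; best=10800 via (A,hash)
  {BCDE}: card=60000; try (C,hash)→12920, (D,hash)→32920, (C,merge)→77620, (C,nl)→307200, (D,merge)→392320, (D,nl)→2407520; best=12920 via (C,hash)
  {ABCE}: card=1200000; try (A,hash)→35520, (C,hash)→111520, (B,hash)→165420, (A,merge)→393770, (C,merge)→1811220, (B,merge)→2862220 …(+3); best=35520 via (A,hash)
  {ABDE}: card=250000; try (A,hash)→16200, (A,merge)→79450, (D,hash)→112200, (A,nl)→1257200, (D,merge)→1811600, (D,nl)→10010800; best=16200 via (A,hash)
  {ABCDE}: card=3000000; try (A,hash)→76920, (C,hash)→266920, (A,merge)→1035170, (D,hash)→1236920, (C,merge)→4766620, (A,nl)→15012920 …(+3); best=76920 via (A,hash)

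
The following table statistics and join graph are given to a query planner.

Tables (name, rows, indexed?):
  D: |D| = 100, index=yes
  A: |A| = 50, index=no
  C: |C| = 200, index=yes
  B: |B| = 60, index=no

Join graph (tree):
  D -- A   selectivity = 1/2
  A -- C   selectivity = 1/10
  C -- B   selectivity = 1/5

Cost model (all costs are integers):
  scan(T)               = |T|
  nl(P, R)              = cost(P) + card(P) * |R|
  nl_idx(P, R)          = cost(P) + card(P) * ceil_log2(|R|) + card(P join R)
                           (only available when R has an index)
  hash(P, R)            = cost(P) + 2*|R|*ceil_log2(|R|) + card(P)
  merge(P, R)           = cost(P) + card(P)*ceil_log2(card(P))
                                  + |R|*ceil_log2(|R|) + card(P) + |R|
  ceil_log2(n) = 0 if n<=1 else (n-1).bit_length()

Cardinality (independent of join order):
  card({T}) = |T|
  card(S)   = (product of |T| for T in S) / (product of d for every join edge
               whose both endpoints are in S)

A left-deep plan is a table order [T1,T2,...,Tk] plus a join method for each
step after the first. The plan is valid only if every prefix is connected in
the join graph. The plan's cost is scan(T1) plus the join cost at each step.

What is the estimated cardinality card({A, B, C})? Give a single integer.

12000

Tables in S: A(50), B(60), C(200)
Edges inside S: A-C(d=10), C-B(d=5)
numerator = 50 * 60 * 200 = 600000
denominator = 10 * 5 = 50
card(S) = 600000 / 50 = 12000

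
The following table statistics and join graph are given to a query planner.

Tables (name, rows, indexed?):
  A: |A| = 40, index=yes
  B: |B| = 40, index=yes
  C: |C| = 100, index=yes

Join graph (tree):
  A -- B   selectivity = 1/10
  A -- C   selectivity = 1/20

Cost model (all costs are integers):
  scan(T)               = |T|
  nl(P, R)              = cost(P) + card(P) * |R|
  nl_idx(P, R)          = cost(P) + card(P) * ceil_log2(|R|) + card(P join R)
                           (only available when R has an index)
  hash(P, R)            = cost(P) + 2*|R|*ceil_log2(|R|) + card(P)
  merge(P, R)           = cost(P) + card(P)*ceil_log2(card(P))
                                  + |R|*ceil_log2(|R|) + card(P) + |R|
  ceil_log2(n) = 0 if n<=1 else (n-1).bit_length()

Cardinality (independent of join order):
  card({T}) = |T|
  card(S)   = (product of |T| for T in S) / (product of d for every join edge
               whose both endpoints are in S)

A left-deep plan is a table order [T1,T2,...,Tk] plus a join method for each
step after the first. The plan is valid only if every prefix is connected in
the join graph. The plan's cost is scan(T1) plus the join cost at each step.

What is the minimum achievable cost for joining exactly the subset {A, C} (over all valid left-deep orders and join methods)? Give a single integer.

Selinger DP over subsets of {A,C}:
  {A}: scan cost=40, card=40
  {C}: scan cost=100, card=100
  {AC}: card=200; try (C,nl_idx)→520, (A,hash)→680, (A,nl_idx)→900, (C,merge)→1120, (A,merge)→1180, (C,hash)→1480 …(+2); best=520 via (C,nl_idx)

520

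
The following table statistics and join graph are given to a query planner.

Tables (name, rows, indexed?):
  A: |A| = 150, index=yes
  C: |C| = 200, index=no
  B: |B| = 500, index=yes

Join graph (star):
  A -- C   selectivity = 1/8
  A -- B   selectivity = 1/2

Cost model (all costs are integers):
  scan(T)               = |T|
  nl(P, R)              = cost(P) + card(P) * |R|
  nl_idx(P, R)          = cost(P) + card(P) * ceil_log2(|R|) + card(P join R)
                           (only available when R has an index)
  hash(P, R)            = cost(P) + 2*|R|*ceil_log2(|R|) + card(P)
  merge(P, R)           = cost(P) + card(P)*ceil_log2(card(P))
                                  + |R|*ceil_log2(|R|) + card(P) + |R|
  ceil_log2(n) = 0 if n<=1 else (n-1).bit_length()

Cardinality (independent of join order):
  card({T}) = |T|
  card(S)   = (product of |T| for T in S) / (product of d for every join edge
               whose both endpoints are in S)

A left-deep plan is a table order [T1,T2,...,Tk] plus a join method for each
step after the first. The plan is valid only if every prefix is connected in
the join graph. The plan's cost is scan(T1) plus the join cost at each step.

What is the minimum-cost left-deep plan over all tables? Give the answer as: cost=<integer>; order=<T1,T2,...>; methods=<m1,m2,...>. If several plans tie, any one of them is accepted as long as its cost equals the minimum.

cost=15550; order=C,A,B; methods=hash,hash

Selinger DP (subsets sized 1..n):
  {A}: scan cost=150, card=150
  {C}: scan cost=200, card=200
  {B}: scan cost=500, card=500
  {AC}: card=3750; try (A,hash)→2800, (C,merge)→3300, (A,merge)→3350, (C,hash)→3500, (A,nl_idx)→5550, (C,nl)→30150 …(+1); best=2800 via (A,hash)
  {AB}: card=37500; try (A,hash)→3400, (B,merge)→6500, (A,merge)→6850, (B,hash)→9300, (B,nl_idx)→39000, (A,nl_idx)→42000 …(+2); best=3400 via (A,hash)
  {ABC}: card=937500; try (B,hash)→15550, (C,hash)→44100, (B,merge)→56550, (C,merge)→642700, (B,nl_idx)→974050, (B,nl)→1877800 …(+1); best=15550 via (B,hash)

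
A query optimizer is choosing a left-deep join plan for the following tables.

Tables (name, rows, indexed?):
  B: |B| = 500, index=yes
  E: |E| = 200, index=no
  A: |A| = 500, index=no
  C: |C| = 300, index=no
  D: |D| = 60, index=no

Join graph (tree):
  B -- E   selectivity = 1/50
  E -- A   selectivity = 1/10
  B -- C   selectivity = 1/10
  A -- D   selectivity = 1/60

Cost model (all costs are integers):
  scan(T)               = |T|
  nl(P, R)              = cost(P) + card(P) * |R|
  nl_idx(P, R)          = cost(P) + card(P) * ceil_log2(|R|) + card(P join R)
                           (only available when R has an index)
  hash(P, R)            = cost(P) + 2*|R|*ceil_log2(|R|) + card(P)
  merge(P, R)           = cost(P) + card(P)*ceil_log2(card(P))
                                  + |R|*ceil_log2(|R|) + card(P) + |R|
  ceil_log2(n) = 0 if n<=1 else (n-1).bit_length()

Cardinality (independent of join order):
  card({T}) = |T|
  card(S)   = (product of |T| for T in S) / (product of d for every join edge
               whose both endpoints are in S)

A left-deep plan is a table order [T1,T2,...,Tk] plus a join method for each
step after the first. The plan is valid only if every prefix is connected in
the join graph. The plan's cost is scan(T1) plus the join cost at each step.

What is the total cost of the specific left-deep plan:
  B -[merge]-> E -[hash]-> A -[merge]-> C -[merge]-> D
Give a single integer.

70821720

step 1: scan B: cost=500, card=500
step 2: join E via merge
    card(P join E) = 500*200/(50) = 2000
    cost = 500 + 500*9 + 200*8 + 500 + 200 = 7300
step 3: join A via hash
    card(P join A) = 2000*500/(10) = 100000
    cost = 7300 + 2*500*9 + 2000 = 18300
step 4: join C via merge
    card(P join C) = 100000*300/(10) = 3000000
    cost = 18300 + 100000*17 + 300*9 + 100000 + 300 = 1821300
step 5: join D via merge
    card(P join D) = 3000000*60/(60) = 3000000
    cost = 1821300 + 3000000*22 + 60*6 + 3000000 + 60 = 70821720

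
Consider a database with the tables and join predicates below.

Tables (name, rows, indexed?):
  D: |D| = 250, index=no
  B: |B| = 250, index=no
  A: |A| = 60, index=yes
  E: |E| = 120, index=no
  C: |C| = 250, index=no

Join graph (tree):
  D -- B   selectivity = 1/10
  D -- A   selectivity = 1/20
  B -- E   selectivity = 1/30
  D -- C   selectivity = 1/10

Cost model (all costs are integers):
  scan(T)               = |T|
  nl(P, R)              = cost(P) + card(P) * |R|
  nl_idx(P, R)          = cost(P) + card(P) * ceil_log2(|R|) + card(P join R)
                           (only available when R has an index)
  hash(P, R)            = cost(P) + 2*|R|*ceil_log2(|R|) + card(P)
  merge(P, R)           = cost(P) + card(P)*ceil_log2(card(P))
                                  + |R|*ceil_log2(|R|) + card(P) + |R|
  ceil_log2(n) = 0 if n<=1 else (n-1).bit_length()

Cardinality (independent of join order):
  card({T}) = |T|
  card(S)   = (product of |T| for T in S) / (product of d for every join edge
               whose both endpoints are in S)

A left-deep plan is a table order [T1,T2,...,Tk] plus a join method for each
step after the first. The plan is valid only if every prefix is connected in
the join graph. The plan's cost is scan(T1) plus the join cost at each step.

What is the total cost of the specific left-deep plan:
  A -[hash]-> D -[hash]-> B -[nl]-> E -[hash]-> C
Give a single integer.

2337870

step 1: scan A: cost=60, card=60
step 2: join D via hash
    card(P join D) = 60*250/(20) = 750
    cost = 60 + 2*250*8 + 60 = 4120
step 3: join B via hash
    card(P join B) = 750*250/(10) = 18750
    cost = 4120 + 2*250*8 + 750 = 8870
step 4: join E via nl
    card(P join E) = 18750*120/(30) = 75000
    cost = 8870 + 18750*120 = 2258870
step 5: join C via hash
    card(P join C) = 75000*250/(10) = 1875000
    cost = 2258870 + 2*250*8 + 75000 = 2337870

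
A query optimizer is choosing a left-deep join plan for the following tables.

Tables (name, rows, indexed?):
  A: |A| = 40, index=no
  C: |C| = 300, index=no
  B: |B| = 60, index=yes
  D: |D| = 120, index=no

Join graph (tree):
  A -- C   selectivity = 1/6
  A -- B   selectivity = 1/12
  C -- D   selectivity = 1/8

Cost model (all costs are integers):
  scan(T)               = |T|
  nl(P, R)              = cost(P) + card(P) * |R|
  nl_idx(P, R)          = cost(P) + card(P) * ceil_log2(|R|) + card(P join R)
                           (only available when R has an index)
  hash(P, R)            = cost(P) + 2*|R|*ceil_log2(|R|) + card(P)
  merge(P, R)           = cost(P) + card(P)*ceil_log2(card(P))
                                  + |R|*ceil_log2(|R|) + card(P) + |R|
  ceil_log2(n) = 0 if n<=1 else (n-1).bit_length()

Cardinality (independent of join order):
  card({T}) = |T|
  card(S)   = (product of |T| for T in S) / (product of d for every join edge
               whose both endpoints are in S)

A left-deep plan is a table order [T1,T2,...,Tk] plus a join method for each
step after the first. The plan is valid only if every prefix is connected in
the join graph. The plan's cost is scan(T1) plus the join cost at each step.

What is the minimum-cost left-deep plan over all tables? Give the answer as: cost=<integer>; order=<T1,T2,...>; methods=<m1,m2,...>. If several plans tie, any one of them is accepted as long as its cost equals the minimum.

cost=15480; order=C,A,B,D; methods=hash,hash,hash

Selinger DP (subsets sized 1..n):
  {A}: scan cost=40, card=40
  {C}: scan cost=300, card=300
  {B}: scan cost=60, card=60
  {D}: scan cost=120, card=120
  {AC}: card=2000; try (A,hash)→1080, (C,merge)→3320, (A,merge)→3580, (C,hash)→5480, (C,nl)→12040, (A,nl)→12300; best=1080 via (A,hash)
  {AB}: card=200; try (B,nl_idx)→480, (A,hash)→600, (B,merge)→740, (A,merge)→760, (B,hash)→800, (B,nl)→2440 …(+1); best=480 via (B,nl_idx)
  {CD}: card=4500; try (D,hash)→2280, (C,merge)→4080, (D,merge)→4260, (C,hash)→5640, (C,nl)→36120, (D,nl)→36300; best=2280 via (D,hash)
  {ABC}: card=10000; try (B,hash)→3800, (C,merge)→5280, (C,hash)→6080, (B,nl_idx)→23080, (B,merge)→25500, (C,nl)→60480 …(+1); best=3800 via (B,hash)
  {ACD}: card=30000; try (D,hash)→4760, (A,hash)→7260, (D,merge)→26040, (A,merge)→65560, (A,nl)→182280, (D,nl)→241080; best=4760 via (D,hash)
  {ABCD}: card=150000; try (D,hash)→15480, (B,hash)→35480, (D,merge)→154760, (B,nl_idx)→334760, (B,merge)→485180, (D,nl)→1203800 …(+1); best=15480 via (D,hash)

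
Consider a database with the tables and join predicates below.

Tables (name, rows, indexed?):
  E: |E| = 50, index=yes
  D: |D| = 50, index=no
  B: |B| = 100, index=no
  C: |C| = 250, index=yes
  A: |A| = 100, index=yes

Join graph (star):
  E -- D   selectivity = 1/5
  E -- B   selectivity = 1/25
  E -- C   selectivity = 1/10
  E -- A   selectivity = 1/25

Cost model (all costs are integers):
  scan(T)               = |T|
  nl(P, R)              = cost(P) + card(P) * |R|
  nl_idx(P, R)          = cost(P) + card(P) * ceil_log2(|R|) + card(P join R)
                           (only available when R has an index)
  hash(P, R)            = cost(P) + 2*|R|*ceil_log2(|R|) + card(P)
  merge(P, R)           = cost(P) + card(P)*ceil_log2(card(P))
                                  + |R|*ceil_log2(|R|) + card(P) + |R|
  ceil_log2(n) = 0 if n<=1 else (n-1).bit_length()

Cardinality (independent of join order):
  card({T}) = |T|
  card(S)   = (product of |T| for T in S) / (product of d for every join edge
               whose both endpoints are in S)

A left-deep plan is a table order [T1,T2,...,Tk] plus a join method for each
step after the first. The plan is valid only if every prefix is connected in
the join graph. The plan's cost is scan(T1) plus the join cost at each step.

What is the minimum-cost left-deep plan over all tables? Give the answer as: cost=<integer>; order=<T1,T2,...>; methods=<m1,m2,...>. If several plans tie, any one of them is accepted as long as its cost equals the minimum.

Selinger DP (subsets sized 1..n):
  {E}: scan cost=50, card=50
  {D}: scan cost=50, card=50
  {B}: scan cost=100, card=100
  {C}: scan cost=250, card=250
  {A}: scan cost=100, card=100
  {DE}: card=500; try (E,hash)→700, (D,hash)→700, (E,merge)→750, (D,merge)→750, (E,nl_idx)→850, (E,nl)→2550 …(+1); best=700 via (E,hash)
  {BE}: card=200; try (E,hash)→800, (E,nl_idx)→900, (B,merge)→1200, (E,merge)→1250, (B,hash)→1500, (B,nl)→5050 …(+1); best=800 via (E,hash)
  {CE}: card=1250; try (E,hash)→1100, (C,nl_idx)→1700, (C,merge)→2650, (E,merge)→2850, (E,nl_idx)→3000, (C,hash)→4100 …(+2); best=1100 via (E,hash)
  {AE}: card=200; try (A,nl_idx)→600, (E,hash)→800, (E,nl_idx)→900, (A,merge)→1200, (E,merge)→1250, (A,hash)→1500 …(+2); best=600 via (A,nl_idx)
  {BDE}: card=2000; try (D,hash)→1600, (B,hash)→2600, (D,merge)→2950, (B,merge)→6500, (D,nl)→10800, (B,nl)→50700; best=1600 via (D,hash)
  {CDE}: card=12500; try (D,hash)→2950, (C,hash)→5200, (C,merge)→7950, (D,merge)→16450, (C,nl_idx)→17200, (D,nl)→63600 …(+1); best=2950 via (D,hash)
  {ADE}: card=2000; try (D,hash)→1400, (A,hash)→2600, (D,merge)→2750, (A,nl_idx)→6200, (A,merge)→6500, (D,nl)→10600 …(+1); best=1400 via (D,hash)
  {BCE}: card=5000; try (B,hash)→3750, (C,merge)→4850, (C,hash)→5000, (C,nl_idx)→7400, (B,merge)→16900, (C,nl)→50800 …(+1); best=3750 via (B,hash)
  {ABE}: card=800; try (B,hash)→2200, (A,hash)→2400, (A,nl_idx)→3000, (B,merge)→3200, (A,merge)→3400, (B,nl)→20600 …(+1); best=2200 via (B,hash)
  {ACE}: card=5000; try (A,hash)→3750, (C,merge)→4650, (C,hash)→4800, (C,nl_idx)→7200, (A,nl_idx)→14850, (A,merge)→16900 …(+2); best=3750 via (A,hash)
  {BCDE}: card=50000; try (C,hash)→7600, (D,hash)→9350, (B,hash)→16850, (C,merge)→27850, (C,nl_idx)→67600, (D,merge)→74100 …(+4); best=7600 via (C,hash)
  {ABDE}: card=8000; try (D,hash)→3600, (B,hash)→4800, (A,hash)→5000, (D,merge)→11350, (A,nl_idx)→23600, (B,merge)→26200 …(+4); best=3600 via (D,hash)
  {ACDE}: card=50000; try (C,hash)→7400, (D,hash)→9350, (A,hash)→16850, (C,merge)→27650, (C,nl_idx)→67400, (D,merge)→74100 …(+5); best=7400 via (C,hash)
  {ABCE}: card=20000; try (C,hash)→7000, (B,hash)→10150, (A,hash)→10150, (C,merge)→13250, (C,nl_idx)→28600, (A,nl_idx)→58750 …(+5); best=7000 via (C,hash)
  {ABCDE}: card=200000; try (C,hash)→15600, (D,hash)→27600, (B,hash)→58800, (A,hash)→59000, (C,merge)→117850, (C,nl_idx)→267600 …(+8); best=15600 via (C,hash)

cost=15600; order=E,A,B,D,C; methods=nl_idx,hash,hash,hash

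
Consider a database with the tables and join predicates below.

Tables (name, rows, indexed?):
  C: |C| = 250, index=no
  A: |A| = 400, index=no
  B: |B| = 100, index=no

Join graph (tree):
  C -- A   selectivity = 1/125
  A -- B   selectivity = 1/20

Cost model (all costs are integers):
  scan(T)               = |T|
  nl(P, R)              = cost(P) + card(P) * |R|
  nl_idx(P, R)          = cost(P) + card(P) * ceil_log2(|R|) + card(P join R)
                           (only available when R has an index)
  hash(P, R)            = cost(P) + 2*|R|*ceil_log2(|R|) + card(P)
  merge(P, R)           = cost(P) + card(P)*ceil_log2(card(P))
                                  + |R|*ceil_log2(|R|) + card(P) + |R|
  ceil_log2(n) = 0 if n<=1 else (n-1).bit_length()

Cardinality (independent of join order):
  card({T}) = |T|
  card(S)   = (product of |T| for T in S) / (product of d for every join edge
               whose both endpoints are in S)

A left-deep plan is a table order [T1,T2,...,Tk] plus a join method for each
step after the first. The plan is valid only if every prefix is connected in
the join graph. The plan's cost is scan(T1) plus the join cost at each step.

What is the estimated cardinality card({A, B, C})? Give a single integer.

4000

Tables in S: A(400), B(100), C(250)
Edges inside S: C-A(d=125), A-B(d=20)
numerator = 400 * 100 * 250 = 10000000
denominator = 125 * 20 = 2500
card(S) = 10000000 / 2500 = 4000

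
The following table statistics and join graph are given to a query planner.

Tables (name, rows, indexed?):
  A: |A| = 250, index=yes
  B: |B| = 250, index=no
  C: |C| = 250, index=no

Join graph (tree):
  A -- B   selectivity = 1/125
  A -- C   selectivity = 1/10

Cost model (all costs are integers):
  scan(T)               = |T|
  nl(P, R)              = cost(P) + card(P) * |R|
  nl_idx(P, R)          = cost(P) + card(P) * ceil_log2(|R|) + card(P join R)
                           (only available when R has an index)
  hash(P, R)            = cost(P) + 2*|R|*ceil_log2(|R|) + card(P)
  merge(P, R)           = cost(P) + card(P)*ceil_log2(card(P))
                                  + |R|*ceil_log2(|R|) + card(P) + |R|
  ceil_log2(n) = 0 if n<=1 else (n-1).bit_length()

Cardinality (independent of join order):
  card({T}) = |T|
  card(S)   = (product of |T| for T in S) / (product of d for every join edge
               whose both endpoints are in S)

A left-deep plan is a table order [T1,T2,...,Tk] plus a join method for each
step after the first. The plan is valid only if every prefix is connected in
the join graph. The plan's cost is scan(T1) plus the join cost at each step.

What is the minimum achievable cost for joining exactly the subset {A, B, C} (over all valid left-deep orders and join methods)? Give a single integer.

7250

Selinger DP over subsets of {A,B,C}:
  {A}: scan cost=250, card=250
  {B}: scan cost=250, card=250
  {C}: scan cost=250, card=250
  {AB}: card=500; try (A,nl_idx)→2750, (B,hash)→4500, (A,hash)→4500, (B,merge)→4750, (A,merge)→4750, (B,nl)→62750 …(+1); best=2750 via (A,nl_idx)
  {AC}: card=6250; try (C,hash)→4500, (A,hash)→4500, (C,merge)→4750, (A,merge)→4750, (A,nl_idx)→8500, (C,nl)→62750 …(+1); best=4500 via (C,hash)
  {ABC}: card=12500; try (C,hash)→7250, (C,merge)→10000, (B,hash)→14750, (B,merge)→94250, (C,nl)→127750, (B,nl)→1567000; best=7250 via (C,hash)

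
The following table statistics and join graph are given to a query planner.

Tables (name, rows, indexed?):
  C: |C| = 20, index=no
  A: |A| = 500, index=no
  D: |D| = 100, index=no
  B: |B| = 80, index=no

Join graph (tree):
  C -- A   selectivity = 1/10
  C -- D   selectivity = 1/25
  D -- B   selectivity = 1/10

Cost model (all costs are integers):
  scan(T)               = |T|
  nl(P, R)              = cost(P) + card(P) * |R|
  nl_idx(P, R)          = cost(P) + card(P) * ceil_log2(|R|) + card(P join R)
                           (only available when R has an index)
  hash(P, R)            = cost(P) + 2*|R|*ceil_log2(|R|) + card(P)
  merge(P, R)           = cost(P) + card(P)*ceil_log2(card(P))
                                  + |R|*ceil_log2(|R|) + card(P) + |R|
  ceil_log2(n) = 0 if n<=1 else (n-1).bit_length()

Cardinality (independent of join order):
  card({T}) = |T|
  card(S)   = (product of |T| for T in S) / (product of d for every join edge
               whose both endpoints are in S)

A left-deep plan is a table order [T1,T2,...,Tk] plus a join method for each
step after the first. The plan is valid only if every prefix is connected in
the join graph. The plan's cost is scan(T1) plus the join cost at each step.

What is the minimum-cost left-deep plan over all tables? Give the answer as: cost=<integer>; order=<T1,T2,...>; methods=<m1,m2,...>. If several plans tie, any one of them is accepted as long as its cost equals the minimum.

cost=8720; order=A,C,D,B; methods=hash,hash,hash

Selinger DP (subsets sized 1..n):
  {C}: scan cost=20, card=20
  {A}: scan cost=500, card=500
  {D}: scan cost=100, card=100
  {B}: scan cost=80, card=80
  {AC}: card=1000; try (C,hash)→1200, (A,merge)→5140, (C,merge)→5620, (A,hash)→9040, (A,nl)→10020, (C,nl)→10500; best=1200 via (C,hash)
  {CD}: card=80; try (C,hash)→400, (D,merge)→940, (C,merge)→1020, (D,hash)→1440, (D,nl)→2020, (C,nl)→2100; best=400 via (C,hash)
  {BD}: card=800; try (B,hash)→1320, (D,merge)→1520, (B,merge)→1540, (D,hash)→1560, (D,nl)→8080, (B,nl)→8100; best=1320 via (B,hash)
  {ACD}: card=4000; try (D,hash)→3600, (A,merge)→6040, (A,hash)→9480, (D,merge)→13000, (A,nl)→40400, (D,nl)→101200; best=3600 via (D,hash)
  {BCD}: card=640; try (B,hash)→1600, (B,merge)→1680, (C,hash)→2320, (B,nl)→6800, (C,merge)→10240, (C,nl)→17320; best=1600 via (B,hash)
  {ABCD}: card=32000; try (B,hash)→8720, (A,hash)→11240, (A,merge)→13640, (B,merge)→56240, (A,nl)→321600, (B,nl)→323600; best=8720 via (B,hash)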